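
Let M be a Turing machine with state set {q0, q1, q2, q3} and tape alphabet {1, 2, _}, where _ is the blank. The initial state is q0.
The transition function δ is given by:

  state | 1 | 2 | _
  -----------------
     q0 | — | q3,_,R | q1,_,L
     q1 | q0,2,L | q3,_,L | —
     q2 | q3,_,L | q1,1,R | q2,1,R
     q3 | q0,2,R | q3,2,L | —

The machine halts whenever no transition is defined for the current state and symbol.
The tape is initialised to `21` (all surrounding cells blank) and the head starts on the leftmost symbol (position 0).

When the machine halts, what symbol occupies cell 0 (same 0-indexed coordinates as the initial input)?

_

q0 | [2]1_   read 2 → write _, move R, go to q3
q3 | _[1]_   read 1 → write 2, move R, go to q0
q0 | _2[_]   read _ → write _, move L, go to q1
q1 | _[2]_   read 2 → write _, move L, go to q3
q3 | [_]__
Cell 0 holds _ when M halts.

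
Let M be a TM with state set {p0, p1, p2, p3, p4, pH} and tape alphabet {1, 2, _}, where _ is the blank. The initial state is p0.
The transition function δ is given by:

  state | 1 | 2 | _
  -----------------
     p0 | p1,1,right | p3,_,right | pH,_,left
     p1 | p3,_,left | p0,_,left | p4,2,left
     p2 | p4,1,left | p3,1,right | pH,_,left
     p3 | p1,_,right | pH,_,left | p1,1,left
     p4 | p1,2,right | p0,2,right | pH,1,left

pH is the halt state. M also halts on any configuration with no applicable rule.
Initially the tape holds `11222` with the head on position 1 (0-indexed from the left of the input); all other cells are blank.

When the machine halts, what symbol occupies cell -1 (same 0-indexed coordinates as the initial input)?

state=p0 head=1 tape=__1[1]222   (p0,1)→(p1,1,right)
state=p1 head=2 tape=__11[2]22   (p1,2)→(p0,_,left)
state=p0 head=1 tape=__1[1]_22   (p0,1)→(p1,1,right)
state=p1 head=2 tape=__11[_]22   (p1,_)→(p4,2,left)
state=p4 head=1 tape=__1[1]222   (p4,1)→(p1,2,right)
state=p1 head=2 tape=__12[2]22   (p1,2)→(p0,_,left)
state=p0 head=1 tape=__1[2]_22   (p0,2)→(p3,_,right)
state=p3 head=2 tape=__1_[_]22   (p3,_)→(p1,1,left)
state=p1 head=1 tape=__1[_]122   (p1,_)→(p4,2,left)
state=p4 head=0 tape=__[1]2122   (p4,1)→(p1,2,right)
state=p1 head=1 tape=__2[2]122   (p1,2)→(p0,_,left)
state=p0 head=0 tape=__[2]_122   (p0,2)→(p3,_,right)
state=p3 head=1 tape=___[_]122   (p3,_)→(p1,1,left)
state=p1 head=0 tape=__[_]1122   (p1,_)→(p4,2,left)
state=p4 head=-1 tape=_[_]21122   (p4,_)→(pH,1,left)
state=pH head=-2 tape=[_]121122
Cell -1 holds 1 when M halts.

1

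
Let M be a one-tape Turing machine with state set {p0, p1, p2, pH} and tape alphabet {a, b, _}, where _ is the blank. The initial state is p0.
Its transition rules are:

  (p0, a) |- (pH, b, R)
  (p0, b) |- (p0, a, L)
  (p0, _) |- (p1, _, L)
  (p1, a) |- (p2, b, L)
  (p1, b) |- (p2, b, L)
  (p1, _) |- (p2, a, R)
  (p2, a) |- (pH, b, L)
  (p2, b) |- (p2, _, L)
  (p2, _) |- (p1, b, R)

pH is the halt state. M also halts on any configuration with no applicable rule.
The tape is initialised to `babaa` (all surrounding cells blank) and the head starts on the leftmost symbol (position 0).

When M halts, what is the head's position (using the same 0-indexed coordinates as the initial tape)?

-3

state=p0 head=0 tape=___[b]abaa   (p0,b)→(p0,a,L)
state=p0 head=-1 tape=__[_]aabaa   (p0,_)→(p1,_,L)
state=p1 head=-2 tape=_[_]_aabaa   (p1,_)→(p2,a,R)
state=p2 head=-1 tape=_a[_]aabaa   (p2,_)→(p1,b,R)
state=p1 head=0 tape=_ab[a]abaa   (p1,a)→(p2,b,L)
state=p2 head=-1 tape=_a[b]babaa   (p2,b)→(p2,_,L)
state=p2 head=-2 tape=_[a]_babaa   (p2,a)→(pH,b,L)
state=pH head=-3 tape=[_]b_babaa
At halt the head is at cell -3.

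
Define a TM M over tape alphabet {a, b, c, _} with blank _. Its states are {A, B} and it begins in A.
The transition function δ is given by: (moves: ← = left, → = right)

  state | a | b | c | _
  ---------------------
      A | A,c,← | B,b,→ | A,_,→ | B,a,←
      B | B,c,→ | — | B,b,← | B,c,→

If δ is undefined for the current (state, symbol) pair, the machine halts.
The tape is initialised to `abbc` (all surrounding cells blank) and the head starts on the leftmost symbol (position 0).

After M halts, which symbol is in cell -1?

state=A head=0 tape=___[a]bbc   (A,a)→(A,c,←)
state=A head=-1 tape=__[_]cbbc   (A,_)→(B,a,←)
state=B head=-2 tape=_[_]acbbc   (B,_)→(B,c,→)
state=B head=-1 tape=_c[a]cbbc   (B,a)→(B,c,→)
state=B head=0 tape=_cc[c]bbc   (B,c)→(B,b,←)
state=B head=-1 tape=_c[c]bbbc   (B,c)→(B,b,←)
state=B head=-2 tape=_[c]bbbbc   (B,c)→(B,b,←)
state=B head=-3 tape=[_]bbbbbc   (B,_)→(B,c,→)
state=B head=-2 tape=c[b]bbbbc
Cell -1 holds b when M halts.

b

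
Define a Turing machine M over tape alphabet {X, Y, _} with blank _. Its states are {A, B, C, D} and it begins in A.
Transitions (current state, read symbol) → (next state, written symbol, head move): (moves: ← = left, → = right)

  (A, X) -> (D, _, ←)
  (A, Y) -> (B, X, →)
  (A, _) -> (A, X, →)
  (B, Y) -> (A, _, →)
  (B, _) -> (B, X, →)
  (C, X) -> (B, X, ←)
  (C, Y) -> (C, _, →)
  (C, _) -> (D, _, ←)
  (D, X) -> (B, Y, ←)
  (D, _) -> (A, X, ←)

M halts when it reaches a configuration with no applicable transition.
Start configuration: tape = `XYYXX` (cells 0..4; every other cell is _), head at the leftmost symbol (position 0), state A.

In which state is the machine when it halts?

B

state=A head=0 tape=___[X]YYXX   (A,X)→(D,_,←)
state=D head=-1 tape=__[_]_YYXX   (D,_)→(A,X,←)
state=A head=-2 tape=_[_]X_YYXX   (A,_)→(A,X,→)
state=A head=-1 tape=_X[X]_YYXX   (A,X)→(D,_,←)
state=D head=-2 tape=_[X]__YYXX   (D,X)→(B,Y,←)
state=B head=-3 tape=[_]Y__YYXX   (B,_)→(B,X,→)
state=B head=-2 tape=X[Y]__YYXX   (B,Y)→(A,_,→)
state=A head=-1 tape=X_[_]_YYXX   (A,_)→(A,X,→)
state=A head=0 tape=X_X[_]YYXX   (A,_)→(A,X,→)
state=A head=1 tape=X_XX[Y]YXX   (A,Y)→(B,X,→)
state=B head=2 tape=X_XXX[Y]XX   (B,Y)→(A,_,→)
state=A head=3 tape=X_XXX_[X]X   (A,X)→(D,_,←)
state=D head=2 tape=X_XXX[_]_X   (D,_)→(A,X,←)
state=A head=1 tape=X_XX[X]X_X   (A,X)→(D,_,←)
state=D head=0 tape=X_X[X]_X_X   (D,X)→(B,Y,←)
state=B head=-1 tape=X_[X]Y_X_X
No transition is defined for (B, X); M halts in state B.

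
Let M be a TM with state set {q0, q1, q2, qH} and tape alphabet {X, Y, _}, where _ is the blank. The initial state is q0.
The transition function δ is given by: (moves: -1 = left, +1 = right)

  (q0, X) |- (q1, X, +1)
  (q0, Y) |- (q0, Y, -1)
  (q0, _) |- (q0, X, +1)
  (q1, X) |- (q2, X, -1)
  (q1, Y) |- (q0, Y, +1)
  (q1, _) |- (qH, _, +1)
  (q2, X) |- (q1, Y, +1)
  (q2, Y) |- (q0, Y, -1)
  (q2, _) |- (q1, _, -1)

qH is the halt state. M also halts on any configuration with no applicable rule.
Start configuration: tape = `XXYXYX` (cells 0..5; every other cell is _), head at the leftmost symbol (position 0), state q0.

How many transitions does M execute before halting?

q0 | _[X]XYXYX__   read X → write X, move +1, go to q1
q1 | _X[X]YXYX__   read X → write X, move -1, go to q2
q2 | _[X]XYXYX__   read X → write Y, move +1, go to q1
q1 | _Y[X]YXYX__   read X → write X, move -1, go to q2
q2 | _[Y]XYXYX__   read Y → write Y, move -1, go to q0
q0 | [_]YXYXYX__   read _ → write X, move +1, go to q0
q0 | X[Y]XYXYX__   read Y → write Y, move -1, go to q0
q0 | [X]YXYXYX__   read X → write X, move +1, go to q1
q1 | X[Y]XYXYX__   read Y → write Y, move +1, go to q0
q0 | XY[X]YXYX__   read X → write X, move +1, go to q1
q1 | XYX[Y]XYX__   read Y → write Y, move +1, go to q0
q0 | XYXY[X]YX__   read X → write X, move +1, go to q1
q1 | XYXYX[Y]X__   read Y → write Y, move +1, go to q0
q0 | XYXYXY[X]__   read X → write X, move +1, go to q1
q1 | XYXYXYX[_]_   read _ → write _, move +1, go to qH
qH | XYXYXYX_[_]
M halts after 15 transitions.

15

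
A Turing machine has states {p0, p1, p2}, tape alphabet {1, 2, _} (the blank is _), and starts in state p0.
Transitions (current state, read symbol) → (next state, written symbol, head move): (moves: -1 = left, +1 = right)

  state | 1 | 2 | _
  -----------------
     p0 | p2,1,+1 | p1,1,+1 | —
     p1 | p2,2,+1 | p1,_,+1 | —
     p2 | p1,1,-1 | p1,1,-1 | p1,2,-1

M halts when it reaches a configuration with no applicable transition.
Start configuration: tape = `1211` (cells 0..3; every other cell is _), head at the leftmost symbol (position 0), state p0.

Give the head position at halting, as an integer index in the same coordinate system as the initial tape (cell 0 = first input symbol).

p0 | [1]211__   read 1 → write 1, move +1, go to p2
p2 | 1[2]11__   read 2 → write 1, move -1, go to p1
p1 | [1]111__   read 1 → write 2, move +1, go to p2
p2 | 2[1]11__   read 1 → write 1, move -1, go to p1
p1 | [2]111__   read 2 → write _, move +1, go to p1
p1 | _[1]11__   read 1 → write 2, move +1, go to p2
p2 | _2[1]1__   read 1 → write 1, move -1, go to p1
p1 | _[2]11__   read 2 → write _, move +1, go to p1
p1 | __[1]1__   read 1 → write 2, move +1, go to p2
p2 | __2[1]__   read 1 → write 1, move -1, go to p1
p1 | __[2]1__   read 2 → write _, move +1, go to p1
p1 | ___[1]__   read 1 → write 2, move +1, go to p2
p2 | ___2[_]_   read _ → write 2, move -1, go to p1
p1 | ___[2]2_   read 2 → write _, move +1, go to p1
p1 | ____[2]_   read 2 → write _, move +1, go to p1
p1 | _____[_]
At halt the head is at cell 5.

5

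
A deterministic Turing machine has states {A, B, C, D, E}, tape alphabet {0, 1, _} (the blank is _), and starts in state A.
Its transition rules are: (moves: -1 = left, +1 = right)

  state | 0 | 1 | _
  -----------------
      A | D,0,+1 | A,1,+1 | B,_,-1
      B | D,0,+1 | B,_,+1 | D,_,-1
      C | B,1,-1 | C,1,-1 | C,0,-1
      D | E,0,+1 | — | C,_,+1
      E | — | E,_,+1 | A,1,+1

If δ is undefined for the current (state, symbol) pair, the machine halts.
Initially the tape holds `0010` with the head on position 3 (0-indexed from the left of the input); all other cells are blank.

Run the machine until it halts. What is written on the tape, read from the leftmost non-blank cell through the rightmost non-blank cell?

A | 001[0]____   read 0 → write 0, move +1, go to D
D | 0010[_]___   read _ → write _, move +1, go to C
C | 0010_[_]__   read _ → write 0, move -1, go to C
C | 0010[_]0__   read _ → write 0, move -1, go to C
C | 001[0]00__   read 0 → write 1, move -1, go to B
B | 00[1]100__   read 1 → write _, move +1, go to B
B | 00_[1]00__   read 1 → write _, move +1, go to B
B | 00__[0]0__   read 0 → write 0, move +1, go to D
D | 00__0[0]__   read 0 → write 0, move +1, go to E
E | 00__00[_]_   read _ → write 1, move +1, go to A
A | 00__001[_]   read _ → write _, move -1, go to B
B | 00__00[1]_   read 1 → write _, move +1, go to B
B | 00__00_[_]   read _ → write _, move -1, go to D
D | 00__00[_]_   read _ → write _, move +1, go to C
C | 00__00_[_]   read _ → write 0, move -1, go to C
C | 00__00[_]0   read _ → write 0, move -1, go to C
C | 00__0[0]00   read 0 → write 1, move -1, go to B
B | 00__[0]100   read 0 → write 0, move +1, go to D
D | 00__0[1]00
The non-blank tape span at halt is 00__0100.

00__0100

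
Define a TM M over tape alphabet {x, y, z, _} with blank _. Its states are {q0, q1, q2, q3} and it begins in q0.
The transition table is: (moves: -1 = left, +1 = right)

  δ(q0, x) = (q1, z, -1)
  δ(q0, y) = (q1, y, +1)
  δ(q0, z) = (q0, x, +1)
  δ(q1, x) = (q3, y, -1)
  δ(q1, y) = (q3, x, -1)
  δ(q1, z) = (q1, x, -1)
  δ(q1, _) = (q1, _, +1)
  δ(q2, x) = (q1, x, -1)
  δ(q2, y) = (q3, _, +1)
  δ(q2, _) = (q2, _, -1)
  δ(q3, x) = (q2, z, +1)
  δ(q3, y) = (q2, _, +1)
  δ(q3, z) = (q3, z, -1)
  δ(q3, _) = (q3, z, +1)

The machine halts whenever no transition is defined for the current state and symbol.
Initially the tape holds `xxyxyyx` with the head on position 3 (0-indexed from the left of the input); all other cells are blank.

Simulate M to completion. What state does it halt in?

q0 | _xxy[x]yyx   read x → write z, move -1, go to q1
q1 | _xx[y]zyyx   read y → write x, move -1, go to q3
q3 | _x[x]xzyyx   read x → write z, move +1, go to q2
q2 | _xz[x]zyyx   read x → write x, move -1, go to q1
q1 | _x[z]xzyyx   read z → write x, move -1, go to q1
q1 | _[x]xxzyyx   read x → write y, move -1, go to q3
q3 | [_]yxxzyyx   read _ → write z, move +1, go to q3
q3 | z[y]xxzyyx   read y → write _, move +1, go to q2
q2 | z_[x]xzyyx   read x → write x, move -1, go to q1
q1 | z[_]xxzyyx   read _ → write _, move +1, go to q1
q1 | z_[x]xzyyx   read x → write y, move -1, go to q3
q3 | z[_]yxzyyx   read _ → write z, move +1, go to q3
q3 | zz[y]xzyyx   read y → write _, move +1, go to q2
q2 | zz_[x]zyyx   read x → write x, move -1, go to q1
q1 | zz[_]xzyyx   read _ → write _, move +1, go to q1
q1 | zz_[x]zyyx   read x → write y, move -1, go to q3
q3 | zz[_]yzyyx   read _ → write z, move +1, go to q3
q3 | zzz[y]zyyx   read y → write _, move +1, go to q2
q2 | zzz_[z]yyx
No transition is defined for (q2, z); M halts in state q2.

q2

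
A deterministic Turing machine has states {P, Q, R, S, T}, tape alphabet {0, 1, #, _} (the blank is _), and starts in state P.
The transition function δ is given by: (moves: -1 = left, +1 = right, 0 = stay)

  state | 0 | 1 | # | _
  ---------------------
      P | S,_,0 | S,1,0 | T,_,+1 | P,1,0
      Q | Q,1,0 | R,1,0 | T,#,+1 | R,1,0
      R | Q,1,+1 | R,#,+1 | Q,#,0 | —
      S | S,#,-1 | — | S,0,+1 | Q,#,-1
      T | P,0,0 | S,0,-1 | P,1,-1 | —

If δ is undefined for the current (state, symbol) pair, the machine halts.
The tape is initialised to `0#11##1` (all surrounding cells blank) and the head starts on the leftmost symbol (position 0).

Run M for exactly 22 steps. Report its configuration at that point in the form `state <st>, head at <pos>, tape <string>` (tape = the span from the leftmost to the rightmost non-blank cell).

state Q, head at -1, tape ###011##1

state=P head=0 tape=__[0]#11##1   (P,0)→(S,_,0)
state=S head=0 tape=__[_]#11##1   (S,_)→(Q,#,-1)
state=Q head=-1 tape=_[_]##11##1   (Q,_)→(R,1,0)
state=R head=-1 tape=_[1]##11##1   (R,1)→(R,#,+1)
state=R head=0 tape=_#[#]#11##1   (R,#)→(Q,#,0)
state=Q head=0 tape=_#[#]#11##1   (Q,#)→(T,#,+1)
state=T head=1 tape=_##[#]11##1   (T,#)→(P,1,-1)
state=P head=0 tape=_#[#]111##1   (P,#)→(T,_,+1)
state=T head=1 tape=_#_[1]11##1   (T,1)→(S,0,-1)
state=S head=0 tape=_#[_]011##1   (S,_)→(Q,#,-1)
state=Q head=-1 tape=_[#]#011##1   (Q,#)→(T,#,+1)
state=T head=0 tape=_#[#]011##1   (T,#)→(P,1,-1)
state=P head=-1 tape=_[#]1011##1   (P,#)→(T,_,+1)
state=T head=0 tape=__[1]011##1   (T,1)→(S,0,-1)
state=S head=-1 tape=_[_]0011##1   (S,_)→(Q,#,-1)
state=Q head=-2 tape=[_]#0011##1   (Q,_)→(R,1,0)
state=R head=-2 tape=[1]#0011##1   (R,1)→(R,#,+1)
state=R head=-1 tape=#[#]0011##1   (R,#)→(Q,#,0)
state=Q head=-1 tape=#[#]0011##1   (Q,#)→(T,#,+1)
state=T head=0 tape=##[0]011##1   (T,0)→(P,0,0)
state=P head=0 tape=##[0]011##1   (P,0)→(S,_,0)
state=S head=0 tape=##[_]011##1   (S,_)→(Q,#,-1)
state=Q head=-1 tape=#[#]#011##1
After 22 steps: state Q, head at -1, tape ###011##1.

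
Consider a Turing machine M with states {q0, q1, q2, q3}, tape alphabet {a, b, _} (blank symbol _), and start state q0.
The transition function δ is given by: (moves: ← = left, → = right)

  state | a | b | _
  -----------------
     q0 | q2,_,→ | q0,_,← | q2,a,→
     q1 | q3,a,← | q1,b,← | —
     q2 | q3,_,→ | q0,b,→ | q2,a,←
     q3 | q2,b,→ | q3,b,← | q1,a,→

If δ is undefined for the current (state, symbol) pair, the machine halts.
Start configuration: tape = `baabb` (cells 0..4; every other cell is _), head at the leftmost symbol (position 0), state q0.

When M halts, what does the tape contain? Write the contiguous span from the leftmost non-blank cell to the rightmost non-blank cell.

b_b__a

q0 | _[b]aabb__   read b → write _, move ←, go to q0
q0 | [_]_aabb__   read _ → write a, move →, go to q2
q2 | a[_]aabb__   read _ → write a, move ←, go to q2
q2 | [a]aaabb__   read a → write _, move →, go to q3
q3 | _[a]aabb__   read a → write b, move →, go to q2
q2 | _b[a]abb__   read a → write _, move →, go to q3
q3 | _b_[a]bb__   read a → write b, move →, go to q2
q2 | _b_b[b]b__   read b → write b, move →, go to q0
q0 | _b_bb[b]__   read b → write _, move ←, go to q0
q0 | _b_b[b]___   read b → write _, move ←, go to q0
q0 | _b_[b]____   read b → write _, move ←, go to q0
q0 | _b[_]_____   read _ → write a, move →, go to q2
q2 | _ba[_]____   read _ → write a, move ←, go to q2
q2 | _b[a]a____   read a → write _, move →, go to q3
q3 | _b_[a]____   read a → write b, move →, go to q2
q2 | _b_b[_]___   read _ → write a, move ←, go to q2
q2 | _b_[b]a___   read b → write b, move →, go to q0
q0 | _b_b[a]___   read a → write _, move →, go to q2
q2 | _b_b_[_]__   read _ → write a, move ←, go to q2
q2 | _b_b[_]a__   read _ → write a, move ←, go to q2
q2 | _b_[b]aa__   read b → write b, move →, go to q0
q0 | _b_b[a]a__   read a → write _, move →, go to q2
q2 | _b_b_[a]__   read a → write _, move →, go to q3
q3 | _b_b__[_]_   read _ → write a, move →, go to q1
q1 | _b_b__a[_]
The non-blank tape span at halt is b_b__a.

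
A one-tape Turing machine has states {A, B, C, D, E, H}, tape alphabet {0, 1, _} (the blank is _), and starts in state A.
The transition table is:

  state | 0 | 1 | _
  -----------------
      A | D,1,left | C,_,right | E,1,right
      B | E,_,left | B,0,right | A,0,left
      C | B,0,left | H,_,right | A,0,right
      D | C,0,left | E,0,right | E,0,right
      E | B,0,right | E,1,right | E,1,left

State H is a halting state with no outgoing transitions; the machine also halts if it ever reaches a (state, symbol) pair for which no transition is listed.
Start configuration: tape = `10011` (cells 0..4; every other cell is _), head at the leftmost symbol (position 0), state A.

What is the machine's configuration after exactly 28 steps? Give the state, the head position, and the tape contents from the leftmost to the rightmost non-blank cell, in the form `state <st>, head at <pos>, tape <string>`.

state B, head at 2, tape 000_010

A | _[1]0011_   read 1 → write _, move right, go to C
C | __[0]011_   read 0 → write 0, move left, go to B
B | _[_]0011_   read _ → write 0, move left, go to A
A | [_]00011_   read _ → write 1, move right, go to E
E | 1[0]0011_   read 0 → write 0, move right, go to B
B | 10[0]011_   read 0 → write _, move left, go to E
E | 1[0]_011_   read 0 → write 0, move right, go to B
B | 10[_]011_   read _ → write 0, move left, go to A
A | 1[0]0011_   read 0 → write 1, move left, go to D
D | [1]10011_   read 1 → write 0, move right, go to E
E | 0[1]0011_   read 1 → write 1, move right, go to E
E | 01[0]011_   read 0 → write 0, move right, go to B
B | 010[0]11_   read 0 → write _, move left, go to E
E | 01[0]_11_   read 0 → write 0, move right, go to B
B | 010[_]11_   read _ → write 0, move left, go to A
A | 01[0]011_   read 0 → write 1, move left, go to D
D | 0[1]1011_   read 1 → write 0, move right, go to E
E | 00[1]011_   read 1 → write 1, move right, go to E
E | 001[0]11_   read 0 → write 0, move right, go to B
B | 0010[1]1_   read 1 → write 0, move right, go to B
B | 00100[1]_   read 1 → write 0, move right, go to B
B | 001000[_]   read _ → write 0, move left, go to A
A | 00100[0]0   read 0 → write 1, move left, go to D
D | 0010[0]10   read 0 → write 0, move left, go to C
C | 001[0]010   read 0 → write 0, move left, go to B
B | 00[1]0010   read 1 → write 0, move right, go to B
B | 000[0]010   read 0 → write _, move left, go to E
E | 00[0]_010   read 0 → write 0, move right, go to B
B | 000[_]010
After 28 steps: state B, head at 2, tape 000_010.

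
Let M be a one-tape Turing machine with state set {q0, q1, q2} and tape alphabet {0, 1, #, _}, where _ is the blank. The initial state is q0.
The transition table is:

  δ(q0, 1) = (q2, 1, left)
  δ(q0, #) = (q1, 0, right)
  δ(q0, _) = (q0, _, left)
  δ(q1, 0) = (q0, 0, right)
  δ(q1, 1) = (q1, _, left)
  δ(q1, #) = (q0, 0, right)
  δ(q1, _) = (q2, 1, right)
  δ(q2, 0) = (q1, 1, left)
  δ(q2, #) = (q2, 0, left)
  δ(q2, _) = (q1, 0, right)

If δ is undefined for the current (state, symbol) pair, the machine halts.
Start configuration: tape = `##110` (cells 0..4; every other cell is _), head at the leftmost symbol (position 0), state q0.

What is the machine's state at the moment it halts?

q0 | _[#]#110   read # → write 0, move right, go to q1
q1 | _0[#]110   read # → write 0, move right, go to q0
q0 | _00[1]10   read 1 → write 1, move left, go to q2
q2 | _0[0]110   read 0 → write 1, move left, go to q1
q1 | _[0]1110   read 0 → write 0, move right, go to q0
q0 | _0[1]110   read 1 → write 1, move left, go to q2
q2 | _[0]1110   read 0 → write 1, move left, go to q1
q1 | [_]11110   read _ → write 1, move right, go to q2
q2 | 1[1]1110
No transition is defined for (q2, 1); M halts in state q2.

q2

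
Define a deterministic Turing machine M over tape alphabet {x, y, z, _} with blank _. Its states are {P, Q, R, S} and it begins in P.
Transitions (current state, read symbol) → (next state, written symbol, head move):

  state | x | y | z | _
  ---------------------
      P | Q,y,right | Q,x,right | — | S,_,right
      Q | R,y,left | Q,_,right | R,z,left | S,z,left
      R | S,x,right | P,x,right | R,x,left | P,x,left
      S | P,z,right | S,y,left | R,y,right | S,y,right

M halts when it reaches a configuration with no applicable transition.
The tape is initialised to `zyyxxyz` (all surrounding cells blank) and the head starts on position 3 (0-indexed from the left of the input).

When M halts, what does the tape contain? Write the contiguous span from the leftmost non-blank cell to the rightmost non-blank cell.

P | zyy[x]xyz__   read x → write y, move right, go to Q
Q | zyyy[x]yz__   read x → write y, move left, go to R
R | zyy[y]yyz__   read y → write x, move right, go to P
P | zyyx[y]yz__   read y → write x, move right, go to Q
Q | zyyxx[y]z__   read y → write _, move right, go to Q
Q | zyyxx_[z]__   read z → write z, move left, go to R
R | zyyxx[_]z__   read _ → write x, move left, go to P
P | zyyx[x]xz__   read x → write y, move right, go to Q
Q | zyyxy[x]z__   read x → write y, move left, go to R
R | zyyx[y]yz__   read y → write x, move right, go to P
P | zyyxx[y]z__   read y → write x, move right, go to Q
Q | zyyxxx[z]__   read z → write z, move left, go to R
R | zyyxx[x]z__   read x → write x, move right, go to S
S | zyyxxx[z]__   read z → write y, move right, go to R
R | zyyxxxy[_]_   read _ → write x, move left, go to P
P | zyyxxx[y]x_   read y → write x, move right, go to Q
Q | zyyxxxx[x]_   read x → write y, move left, go to R
R | zyyxxx[x]y_   read x → write x, move right, go to S
S | zyyxxxx[y]_   read y → write y, move left, go to S
S | zyyxxx[x]y_   read x → write z, move right, go to P
P | zyyxxxz[y]_   read y → write x, move right, go to Q
Q | zyyxxxzx[_]   read _ → write z, move left, go to S
S | zyyxxxz[x]z   read x → write z, move right, go to P
P | zyyxxxzz[z]
The non-blank tape span at halt is zyyxxxzzz.

zyyxxxzzz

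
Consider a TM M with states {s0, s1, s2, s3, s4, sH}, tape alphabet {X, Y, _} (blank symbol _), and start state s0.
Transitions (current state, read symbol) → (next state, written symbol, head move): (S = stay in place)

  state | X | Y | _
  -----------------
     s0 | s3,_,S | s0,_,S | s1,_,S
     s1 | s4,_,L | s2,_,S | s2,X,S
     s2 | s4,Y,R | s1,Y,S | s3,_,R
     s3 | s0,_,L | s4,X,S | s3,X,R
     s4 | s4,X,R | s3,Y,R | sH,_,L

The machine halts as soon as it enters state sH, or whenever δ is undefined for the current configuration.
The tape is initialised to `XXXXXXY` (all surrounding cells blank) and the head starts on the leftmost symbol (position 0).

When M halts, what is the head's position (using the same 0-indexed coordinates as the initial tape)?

s0 | [X]XXXXXY_   read X → write _, move S, go to s3
s3 | [_]XXXXXY_   read _ → write X, move R, go to s3
s3 | X[X]XXXXY_   read X → write _, move L, go to s0
s0 | [X]_XXXXY_   read X → write _, move S, go to s3
s3 | [_]_XXXXY_   read _ → write X, move R, go to s3
s3 | X[_]XXXXY_   read _ → write X, move R, go to s3
s3 | XX[X]XXXY_   read X → write _, move L, go to s0
s0 | X[X]_XXXY_   read X → write _, move S, go to s3
s3 | X[_]_XXXY_   read _ → write X, move R, go to s3
s3 | XX[_]XXXY_   read _ → write X, move R, go to s3
s3 | XXX[X]XXY_   read X → write _, move L, go to s0
s0 | XX[X]_XXY_   read X → write _, move S, go to s3
s3 | XX[_]_XXY_   read _ → write X, move R, go to s3
s3 | XXX[_]XXY_   read _ → write X, move R, go to s3
s3 | XXXX[X]XY_   read X → write _, move L, go to s0
s0 | XXX[X]_XY_   read X → write _, move S, go to s3
s3 | XXX[_]_XY_   read _ → write X, move R, go to s3
s3 | XXXX[_]XY_   read _ → write X, move R, go to s3
s3 | XXXXX[X]Y_   read X → write _, move L, go to s0
s0 | XXXX[X]_Y_   read X → write _, move S, go to s3
s3 | XXXX[_]_Y_   read _ → write X, move R, go to s3
s3 | XXXXX[_]Y_   read _ → write X, move R, go to s3
s3 | XXXXXX[Y]_   read Y → write X, move S, go to s4
s4 | XXXXXX[X]_   read X → write X, move R, go to s4
s4 | XXXXXXX[_]   read _ → write _, move L, go to sH
sH | XXXXXX[X]_
At halt the head is at cell 6.

6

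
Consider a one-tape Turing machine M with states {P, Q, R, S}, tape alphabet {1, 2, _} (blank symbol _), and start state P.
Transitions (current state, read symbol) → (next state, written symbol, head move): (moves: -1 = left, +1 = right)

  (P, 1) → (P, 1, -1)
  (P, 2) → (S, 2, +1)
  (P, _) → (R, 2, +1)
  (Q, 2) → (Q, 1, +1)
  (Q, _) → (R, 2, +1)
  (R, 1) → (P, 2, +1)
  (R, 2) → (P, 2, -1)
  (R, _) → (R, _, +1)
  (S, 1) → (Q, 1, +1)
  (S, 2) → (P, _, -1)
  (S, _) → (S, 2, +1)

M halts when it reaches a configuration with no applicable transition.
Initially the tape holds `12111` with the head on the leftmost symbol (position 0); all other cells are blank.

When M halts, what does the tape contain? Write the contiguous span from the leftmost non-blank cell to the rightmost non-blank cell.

222111

state=P head=0 tape=_[1]2111   (P,1)→(P,1,-1)
state=P head=-1 tape=[_]12111   (P,_)→(R,2,+1)
state=R head=0 tape=2[1]2111   (R,1)→(P,2,+1)
state=P head=1 tape=22[2]111   (P,2)→(S,2,+1)
state=S head=2 tape=222[1]11   (S,1)→(Q,1,+1)
state=Q head=3 tape=2221[1]1
The non-blank tape span at halt is 222111.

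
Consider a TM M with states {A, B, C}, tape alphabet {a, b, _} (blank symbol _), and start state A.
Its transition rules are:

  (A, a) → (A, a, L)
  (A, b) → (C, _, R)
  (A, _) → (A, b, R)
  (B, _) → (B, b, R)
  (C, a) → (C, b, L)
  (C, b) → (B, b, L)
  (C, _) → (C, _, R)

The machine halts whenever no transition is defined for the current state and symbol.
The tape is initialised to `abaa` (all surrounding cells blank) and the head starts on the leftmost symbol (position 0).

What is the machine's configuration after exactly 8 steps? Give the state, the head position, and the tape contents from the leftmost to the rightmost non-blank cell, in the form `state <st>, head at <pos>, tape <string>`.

A | _[a]baa   read a → write a, move L, go to A
A | [_]abaa   read _ → write b, move R, go to A
A | b[a]baa   read a → write a, move L, go to A
A | [b]abaa   read b → write _, move R, go to C
C | _[a]baa   read a → write b, move L, go to C
C | [_]bbaa   read _ → write _, move R, go to C
C | _[b]baa   read b → write b, move L, go to B
B | [_]bbaa   read _ → write b, move R, go to B
B | b[b]baa
After 8 steps: state B, head at 0, tape bbbaa.

state B, head at 0, tape bbbaa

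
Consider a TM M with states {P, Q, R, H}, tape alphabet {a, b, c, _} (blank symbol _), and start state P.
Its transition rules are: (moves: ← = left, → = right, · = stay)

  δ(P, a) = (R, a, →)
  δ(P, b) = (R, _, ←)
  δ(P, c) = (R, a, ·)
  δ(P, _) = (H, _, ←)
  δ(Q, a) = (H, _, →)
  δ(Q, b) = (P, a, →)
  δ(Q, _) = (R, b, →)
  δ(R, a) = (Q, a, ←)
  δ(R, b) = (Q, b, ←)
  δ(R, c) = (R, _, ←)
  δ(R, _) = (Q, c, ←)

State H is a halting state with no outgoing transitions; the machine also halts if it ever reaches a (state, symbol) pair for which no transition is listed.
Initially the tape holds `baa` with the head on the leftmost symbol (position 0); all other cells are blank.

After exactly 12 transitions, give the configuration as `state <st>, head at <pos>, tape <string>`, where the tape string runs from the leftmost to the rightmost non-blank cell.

state Q, head at -4, tape ba___aa

P | ____[b]aa   read b → write _, move ←, go to R
R | ___[_]_aa   read _ → write c, move ←, go to Q
Q | __[_]c_aa   read _ → write b, move →, go to R
R | __b[c]_aa   read c → write _, move ←, go to R
R | __[b]__aa   read b → write b, move ←, go to Q
Q | _[_]b__aa   read _ → write b, move →, go to R
R | _b[b]__aa   read b → write b, move ←, go to Q
Q | _[b]b__aa   read b → write a, move →, go to P
P | _a[b]__aa   read b → write _, move ←, go to R
R | _[a]___aa   read a → write a, move ←, go to Q
Q | [_]a___aa   read _ → write b, move →, go to R
R | b[a]___aa   read a → write a, move ←, go to Q
Q | [b]a___aa
After 12 steps: state Q, head at -4, tape ba___aa.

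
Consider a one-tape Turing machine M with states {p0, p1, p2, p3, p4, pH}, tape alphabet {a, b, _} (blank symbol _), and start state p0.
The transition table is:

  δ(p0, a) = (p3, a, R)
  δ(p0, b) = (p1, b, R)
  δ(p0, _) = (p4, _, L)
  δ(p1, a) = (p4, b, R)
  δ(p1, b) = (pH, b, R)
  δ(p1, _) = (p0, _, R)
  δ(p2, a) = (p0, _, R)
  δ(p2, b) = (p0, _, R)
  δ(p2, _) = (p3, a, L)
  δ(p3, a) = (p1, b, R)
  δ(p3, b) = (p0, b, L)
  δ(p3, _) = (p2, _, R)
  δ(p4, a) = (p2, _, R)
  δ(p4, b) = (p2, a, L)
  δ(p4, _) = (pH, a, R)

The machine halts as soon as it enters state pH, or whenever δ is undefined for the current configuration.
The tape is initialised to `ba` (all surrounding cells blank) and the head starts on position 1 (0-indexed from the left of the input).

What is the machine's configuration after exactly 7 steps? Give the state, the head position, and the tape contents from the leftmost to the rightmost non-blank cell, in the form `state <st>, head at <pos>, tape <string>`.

state pH, head at 4, tape ba_a

state=p0 head=1 tape=b[a]___   (p0,a)→(p3,a,R)
state=p3 head=2 tape=ba[_]__   (p3,_)→(p2,_,R)
state=p2 head=3 tape=ba_[_]_   (p2,_)→(p3,a,L)
state=p3 head=2 tape=ba[_]a_   (p3,_)→(p2,_,R)
state=p2 head=3 tape=ba_[a]_   (p2,a)→(p0,_,R)
state=p0 head=4 tape=ba__[_]   (p0,_)→(p4,_,L)
state=p4 head=3 tape=ba_[_]_   (p4,_)→(pH,a,R)
state=pH head=4 tape=ba_a[_]
After 7 steps: state pH, head at 4, tape ba_a.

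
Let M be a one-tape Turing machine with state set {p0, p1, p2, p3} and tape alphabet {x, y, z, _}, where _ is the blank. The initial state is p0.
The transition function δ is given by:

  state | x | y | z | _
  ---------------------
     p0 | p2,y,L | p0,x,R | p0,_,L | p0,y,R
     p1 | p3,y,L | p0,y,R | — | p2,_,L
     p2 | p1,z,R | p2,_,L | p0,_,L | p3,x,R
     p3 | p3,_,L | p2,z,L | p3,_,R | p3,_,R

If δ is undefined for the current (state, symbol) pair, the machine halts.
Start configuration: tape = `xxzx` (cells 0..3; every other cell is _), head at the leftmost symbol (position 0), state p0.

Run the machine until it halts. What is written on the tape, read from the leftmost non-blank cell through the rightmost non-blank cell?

zzxzx

p0 | _[x]xzx   read x → write y, move L, go to p2
p2 | [_]yxzx   read _ → write x, move R, go to p3
p3 | x[y]xzx   read y → write z, move L, go to p2
p2 | [x]zxzx   read x → write z, move R, go to p1
p1 | z[z]xzx
The non-blank tape span at halt is zzxzx.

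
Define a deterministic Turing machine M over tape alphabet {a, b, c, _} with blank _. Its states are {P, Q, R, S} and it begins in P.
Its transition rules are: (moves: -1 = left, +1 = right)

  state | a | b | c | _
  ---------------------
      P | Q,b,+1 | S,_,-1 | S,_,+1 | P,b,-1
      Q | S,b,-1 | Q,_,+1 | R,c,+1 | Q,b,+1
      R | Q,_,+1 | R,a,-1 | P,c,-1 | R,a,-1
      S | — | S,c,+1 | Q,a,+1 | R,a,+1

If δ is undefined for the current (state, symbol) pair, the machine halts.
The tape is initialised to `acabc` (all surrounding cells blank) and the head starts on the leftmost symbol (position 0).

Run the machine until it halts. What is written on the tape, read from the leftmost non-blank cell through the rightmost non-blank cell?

b_ccab

state=P head=0 tape=[a]cabc_   (P,a)→(Q,b,+1)
state=Q head=1 tape=b[c]abc_   (Q,c)→(R,c,+1)
state=R head=2 tape=bc[a]bc_   (R,a)→(Q,_,+1)
state=Q head=3 tape=bc_[b]c_   (Q,b)→(Q,_,+1)
state=Q head=4 tape=bc__[c]_   (Q,c)→(R,c,+1)
state=R head=5 tape=bc__c[_]   (R,_)→(R,a,-1)
state=R head=4 tape=bc__[c]a   (R,c)→(P,c,-1)
state=P head=3 tape=bc_[_]ca   (P,_)→(P,b,-1)
state=P head=2 tape=bc[_]bca   (P,_)→(P,b,-1)
state=P head=1 tape=b[c]bbca   (P,c)→(S,_,+1)
state=S head=2 tape=b_[b]bca   (S,b)→(S,c,+1)
state=S head=3 tape=b_c[b]ca   (S,b)→(S,c,+1)
state=S head=4 tape=b_cc[c]a   (S,c)→(Q,a,+1)
state=Q head=5 tape=b_cca[a]   (Q,a)→(S,b,-1)
state=S head=4 tape=b_cc[a]b
The non-blank tape span at halt is b_ccab.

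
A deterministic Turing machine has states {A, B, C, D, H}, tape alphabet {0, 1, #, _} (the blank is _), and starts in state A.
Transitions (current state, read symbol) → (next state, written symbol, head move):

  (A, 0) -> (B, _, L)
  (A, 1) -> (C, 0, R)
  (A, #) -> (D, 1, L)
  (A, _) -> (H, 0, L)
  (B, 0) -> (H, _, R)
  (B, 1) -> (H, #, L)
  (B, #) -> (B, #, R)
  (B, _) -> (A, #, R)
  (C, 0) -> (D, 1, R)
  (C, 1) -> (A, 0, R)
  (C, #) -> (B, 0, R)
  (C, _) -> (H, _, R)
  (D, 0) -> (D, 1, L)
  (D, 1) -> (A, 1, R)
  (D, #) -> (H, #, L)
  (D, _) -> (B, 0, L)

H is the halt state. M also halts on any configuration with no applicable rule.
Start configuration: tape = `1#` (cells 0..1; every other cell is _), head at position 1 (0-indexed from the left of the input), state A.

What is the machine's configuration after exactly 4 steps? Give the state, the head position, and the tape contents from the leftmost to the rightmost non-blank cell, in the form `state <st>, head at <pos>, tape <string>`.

state H, head at 3, tape 10

A | 1[#]__   read # → write 1, move L, go to D
D | [1]1__   read 1 → write 1, move R, go to A
A | 1[1]__   read 1 → write 0, move R, go to C
C | 10[_]_   read _ → write _, move R, go to H
H | 10_[_]
After 4 steps: state H, head at 3, tape 10.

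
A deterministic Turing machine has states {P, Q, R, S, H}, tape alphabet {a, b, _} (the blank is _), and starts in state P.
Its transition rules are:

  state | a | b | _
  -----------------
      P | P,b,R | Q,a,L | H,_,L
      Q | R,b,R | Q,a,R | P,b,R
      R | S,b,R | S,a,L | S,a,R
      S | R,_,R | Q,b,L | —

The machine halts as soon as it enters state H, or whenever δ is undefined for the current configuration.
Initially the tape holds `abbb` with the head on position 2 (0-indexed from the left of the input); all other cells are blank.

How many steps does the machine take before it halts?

P | _ab[b]b_   read b → write a, move L, go to Q
Q | _a[b]ab_   read b → write a, move R, go to Q
Q | _aa[a]b_   read a → write b, move R, go to R
R | _aab[b]_   read b → write a, move L, go to S
S | _aa[b]a_   read b → write b, move L, go to Q
Q | _a[a]ba_   read a → write b, move R, go to R
R | _ab[b]a_   read b → write a, move L, go to S
S | _a[b]aa_   read b → write b, move L, go to Q
Q | _[a]baa_   read a → write b, move R, go to R
R | _b[b]aa_   read b → write a, move L, go to S
S | _[b]aaa_   read b → write b, move L, go to Q
Q | [_]baaa_   read _ → write b, move R, go to P
P | b[b]aaa_   read b → write a, move L, go to Q
Q | [b]aaaa_   read b → write a, move R, go to Q
Q | a[a]aaa_   read a → write b, move R, go to R
R | ab[a]aa_   read a → write b, move R, go to S
S | abb[a]a_   read a → write _, move R, go to R
R | abb_[a]_   read a → write b, move R, go to S
S | abb_b[_]
M halts after 18 transitions.

18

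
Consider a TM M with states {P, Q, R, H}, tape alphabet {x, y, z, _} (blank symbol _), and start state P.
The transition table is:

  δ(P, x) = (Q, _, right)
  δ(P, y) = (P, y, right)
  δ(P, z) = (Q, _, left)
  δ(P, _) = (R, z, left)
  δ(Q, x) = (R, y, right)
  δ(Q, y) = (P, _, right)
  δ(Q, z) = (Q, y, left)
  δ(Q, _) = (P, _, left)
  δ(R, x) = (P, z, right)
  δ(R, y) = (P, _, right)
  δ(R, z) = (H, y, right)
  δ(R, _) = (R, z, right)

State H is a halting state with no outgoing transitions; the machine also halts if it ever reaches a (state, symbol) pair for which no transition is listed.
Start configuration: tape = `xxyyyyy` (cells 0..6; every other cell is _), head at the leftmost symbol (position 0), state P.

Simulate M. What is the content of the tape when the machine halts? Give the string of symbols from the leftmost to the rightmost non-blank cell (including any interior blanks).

P | _[x]xyyyyy_   read x → write _, move right, go to Q
Q | __[x]yyyyy_   read x → write y, move right, go to R
R | __y[y]yyyy_   read y → write _, move right, go to P
P | __y_[y]yyy_   read y → write y, move right, go to P
P | __y_y[y]yy_   read y → write y, move right, go to P
P | __y_yy[y]y_   read y → write y, move right, go to P
P | __y_yyy[y]_   read y → write y, move right, go to P
P | __y_yyyy[_]   read _ → write z, move left, go to R
R | __y_yyy[y]z   read y → write _, move right, go to P
P | __y_yyy_[z]   read z → write _, move left, go to Q
Q | __y_yyy[_]_   read _ → write _, move left, go to P
P | __y_yy[y]__   read y → write y, move right, go to P
P | __y_yyy[_]_   read _ → write z, move left, go to R
R | __y_yy[y]z_   read y → write _, move right, go to P
P | __y_yy_[z]_   read z → write _, move left, go to Q
Q | __y_yy[_]__   read _ → write _, move left, go to P
P | __y_y[y]___   read y → write y, move right, go to P
P | __y_yy[_]__   read _ → write z, move left, go to R
R | __y_y[y]z__   read y → write _, move right, go to P
P | __y_y_[z]__   read z → write _, move left, go to Q
Q | __y_y[_]___   read _ → write _, move left, go to P
P | __y_[y]____   read y → write y, move right, go to P
P | __y_y[_]___   read _ → write z, move left, go to R
R | __y_[y]z___   read y → write _, move right, go to P
P | __y__[z]___   read z → write _, move left, go to Q
Q | __y_[_]____   read _ → write _, move left, go to P
P | __y[_]_____   read _ → write z, move left, go to R
R | __[y]z_____   read y → write _, move right, go to P
P | ___[z]_____   read z → write _, move left, go to Q
Q | __[_]______   read _ → write _, move left, go to P
P | _[_]_______   read _ → write z, move left, go to R
R | [_]z_______   read _ → write z, move right, go to R
R | z[z]_______   read z → write y, move right, go to H
H | zy[_]______
The non-blank tape span at halt is zy.

zy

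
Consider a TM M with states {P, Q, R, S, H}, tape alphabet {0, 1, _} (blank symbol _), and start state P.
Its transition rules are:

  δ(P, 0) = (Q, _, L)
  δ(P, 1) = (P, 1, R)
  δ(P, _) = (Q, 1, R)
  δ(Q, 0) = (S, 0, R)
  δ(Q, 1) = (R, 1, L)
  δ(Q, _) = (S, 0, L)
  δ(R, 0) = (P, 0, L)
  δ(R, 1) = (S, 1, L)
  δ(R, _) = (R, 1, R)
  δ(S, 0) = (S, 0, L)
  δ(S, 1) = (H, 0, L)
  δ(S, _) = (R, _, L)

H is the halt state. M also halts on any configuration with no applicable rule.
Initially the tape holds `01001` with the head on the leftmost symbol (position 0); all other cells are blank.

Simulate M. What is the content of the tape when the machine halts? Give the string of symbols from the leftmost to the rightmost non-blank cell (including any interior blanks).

1011__1001

P | _____[0]1001   read 0 → write _, move L, go to Q
Q | ____[_]_1001   read _ → write 0, move L, go to S
S | ___[_]0_1001   read _ → write _, move L, go to R
R | __[_]_0_1001   read _ → write 1, move R, go to R
R | __1[_]0_1001   read _ → write 1, move R, go to R
R | __11[0]_1001   read 0 → write 0, move L, go to P
P | __1[1]0_1001   read 1 → write 1, move R, go to P
P | __11[0]_1001   read 0 → write _, move L, go to Q
Q | __1[1]__1001   read 1 → write 1, move L, go to R
R | __[1]1__1001   read 1 → write 1, move L, go to S
S | _[_]11__1001   read _ → write _, move L, go to R
R | [_]_11__1001   read _ → write 1, move R, go to R
R | 1[_]11__1001   read _ → write 1, move R, go to R
R | 11[1]1__1001   read 1 → write 1, move L, go to S
S | 1[1]11__1001   read 1 → write 0, move L, go to H
H | [1]011__1001
The non-blank tape span at halt is 1011__1001.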